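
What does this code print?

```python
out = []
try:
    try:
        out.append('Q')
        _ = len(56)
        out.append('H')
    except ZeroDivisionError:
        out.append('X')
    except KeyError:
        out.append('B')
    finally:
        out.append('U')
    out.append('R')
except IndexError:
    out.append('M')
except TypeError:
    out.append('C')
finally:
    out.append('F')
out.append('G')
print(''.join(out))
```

Execution trace: 'Q' (inner try body) → 'U' (inner finally) → 'C' (except TypeError) → 'F' (finally) → 'G' (after the try/except). Output: QUCFG

Answer: QUCFG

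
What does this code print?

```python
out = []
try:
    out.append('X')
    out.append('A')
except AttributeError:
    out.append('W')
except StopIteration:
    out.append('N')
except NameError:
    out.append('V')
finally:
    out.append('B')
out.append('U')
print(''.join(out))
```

Execution trace: 'X' (try body) → 'A' (try body, no exception) → 'B' (finally) → 'U' (after the try/except). Output: XABU

Answer: XABU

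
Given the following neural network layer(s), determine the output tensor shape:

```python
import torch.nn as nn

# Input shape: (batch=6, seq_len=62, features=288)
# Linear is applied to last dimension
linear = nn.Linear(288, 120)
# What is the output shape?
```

Input: (6, 62, 288) -> Output: (6, 62, 120)

Answer: (6, 62, 120)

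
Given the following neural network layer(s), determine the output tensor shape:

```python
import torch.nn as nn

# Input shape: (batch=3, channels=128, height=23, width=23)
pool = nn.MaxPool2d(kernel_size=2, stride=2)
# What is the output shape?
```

Input: (3, 128, 23, 23) -> Output: (3, 128, 11, 11)

Answer: (3, 128, 11, 11)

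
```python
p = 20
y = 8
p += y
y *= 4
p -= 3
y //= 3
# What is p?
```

Trace:
`p = 20` → p = 20
`y = 8` → y = 8
`p += y` → p = 28
`y *= 4` → y = 32
`p -= 3` → p = 25
`y //= 3` → y = 10
So p = 25

Answer: 25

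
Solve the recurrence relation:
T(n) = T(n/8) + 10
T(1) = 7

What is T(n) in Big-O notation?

Each step divides n by 8 and adds 10. After log_8(n) steps we reach T(1)=7. So T(n) = 10·log_8(n) + 7 = O(log n).

Answer: O(log n)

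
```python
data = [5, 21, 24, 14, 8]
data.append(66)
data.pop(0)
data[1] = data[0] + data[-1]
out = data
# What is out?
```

Trace:
`data = [5, 21, 24, 14, 8]` → data = [5, 21, 24, 14, 8]
`data.append(66)` → data = [5, 21, 24, 14, 8, 66]
`data.pop(0)` → data = [21, 24, 14, 8, 66]
`data[1] = data[0] + data[-1]` → data = [21, 87, 14, 8, 66]
`out = data` → out = [21, 87, 14, 8, 66]
So out = [21, 87, 14, 8, 66]

Answer: [21, 87, 14, 8, 66]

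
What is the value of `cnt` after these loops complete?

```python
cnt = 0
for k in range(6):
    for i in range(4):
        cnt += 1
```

6 * 4 = 24
`cnt` takes the values: 0 → 1 → 2 → 3 → 4 → 5 → 6 → 7 → 8 → 9 → 10 → 11 → 12 → 13 → 14 → 15 → 16 → 17 → 18 → 19 → 20 → 21 → 22 → 23 → 24

Answer: 24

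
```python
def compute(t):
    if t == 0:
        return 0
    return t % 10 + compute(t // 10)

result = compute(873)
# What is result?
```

Sum of digits of 873: 3 + 7 + 8 = 18

Answer: 18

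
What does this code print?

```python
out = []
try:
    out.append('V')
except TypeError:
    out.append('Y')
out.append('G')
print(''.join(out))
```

Execution trace: 'V' (try body, no exception) → 'G' (after the try/except). Output: VG

Answer: VG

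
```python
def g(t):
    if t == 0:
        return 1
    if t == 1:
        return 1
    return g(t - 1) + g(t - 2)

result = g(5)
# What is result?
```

Build up from base cases: g(0)=1, g(1)=1, g(2)=2, g(3)=3, g(4)=5, g(5)=8

Answer: 8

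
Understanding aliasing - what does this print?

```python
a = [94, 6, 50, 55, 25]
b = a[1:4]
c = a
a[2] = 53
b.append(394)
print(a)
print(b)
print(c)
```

Key concept: slice vs alias.
Step by step:
`a = [94, 6, 50, 55, 25]` → a = [94, 6, 50, 55, 25]
`b = a[1:4]` → b = [6, 50, 55]
`c = a` → c = [94, 6, 50, 55, 25] (same object as a)
`a[2] = 53` → a = [94, 6, 53, 55, 25] (same object as c); c = [94, 6, 53, 55, 25] (same object as a)
`b.append(394)` → b = [6, 50, 55, 394]
`print(a)` → prints [94, 6, 53, 55, 25]
`print(b)` → prints [6, 50, 55, 394]
`print(c)` → prints [94, 6, 53, 55, 25]

Answer:
[94, 6, 53, 55, 25]
[6, 50, 55, 394]
[94, 6, 53, 55, 25]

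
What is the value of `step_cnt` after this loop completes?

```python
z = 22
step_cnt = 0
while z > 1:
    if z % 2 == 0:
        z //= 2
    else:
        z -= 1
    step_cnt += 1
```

Steps to reduce 22 to 1
`step_cnt` takes the values: 0 → 1 → 2 → 3 → 4 → 5 → 6

Answer: 6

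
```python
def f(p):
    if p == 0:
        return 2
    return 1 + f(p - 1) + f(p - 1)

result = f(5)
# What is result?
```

f(p) = 1 + 2·f(p-1), f(0)=2. Closed form: (2+1)·2^5 - 1 = 95.

Answer: 95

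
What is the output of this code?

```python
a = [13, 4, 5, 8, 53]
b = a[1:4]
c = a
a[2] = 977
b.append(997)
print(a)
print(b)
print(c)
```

Key concept: slice vs alias.
Step by step:
`a = [13, 4, 5, 8, 53]` → a = [13, 4, 5, 8, 53]
`b = a[1:4]` → b = [4, 5, 8]
`c = a` → c = [13, 4, 5, 8, 53] (same object as a)
`a[2] = 977` → a = [13, 4, 977, 8, 53] (same object as c); c = [13, 4, 977, 8, 53] (same object as a)
`b.append(997)` → b = [4, 5, 8, 997]
`print(a)` → prints [13, 4, 977, 8, 53]
`print(b)` → prints [4, 5, 8, 997]
`print(c)` → prints [13, 4, 977, 8, 53]

Answer:
[13, 4, 977, 8, 53]
[4, 5, 8, 997]
[13, 4, 977, 8, 53]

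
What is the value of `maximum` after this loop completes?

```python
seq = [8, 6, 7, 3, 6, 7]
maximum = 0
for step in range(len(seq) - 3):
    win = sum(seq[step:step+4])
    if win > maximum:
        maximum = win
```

Max sum of 4-element window in [8, 6, 7, 3, 6, 7]
`maximum` takes the values: 0 → 24

Answer: 24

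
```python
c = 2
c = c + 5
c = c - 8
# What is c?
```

Trace:
`c = 2` → c = 2
`c = c + 5` → c = 7
`c = c - 8` → c = -1
So c = -1

Answer: -1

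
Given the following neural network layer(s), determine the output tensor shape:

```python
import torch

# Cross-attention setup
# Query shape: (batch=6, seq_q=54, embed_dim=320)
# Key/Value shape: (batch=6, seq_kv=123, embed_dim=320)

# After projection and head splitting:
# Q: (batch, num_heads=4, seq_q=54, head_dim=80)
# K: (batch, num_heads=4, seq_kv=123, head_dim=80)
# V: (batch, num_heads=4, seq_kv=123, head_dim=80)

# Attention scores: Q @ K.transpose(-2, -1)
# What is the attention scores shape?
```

Input: (6, 54, 320) -> Output: (6, 4, 54, 123)

Answer: (6, 4, 54, 123)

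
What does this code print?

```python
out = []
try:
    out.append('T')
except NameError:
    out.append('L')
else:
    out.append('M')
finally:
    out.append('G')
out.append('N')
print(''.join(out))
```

Execution trace: 'T' (try body, no exception) → 'M' (else) → 'G' (finally) → 'N' (after the try/except). Output: TMGN

Answer: TMGN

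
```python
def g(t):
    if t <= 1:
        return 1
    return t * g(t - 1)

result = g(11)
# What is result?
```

g(11) = 11 * 10 * 9 * 8 * 7 * 6 * 5 * 4 * 3 * 2 * 1 = 39916800

Answer: 39916800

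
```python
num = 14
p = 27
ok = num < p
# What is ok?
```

Trace:
`num = 14` → num = 14
`p = 27` → p = 27
`ok = num < p` → ok = True
So ok = True

Answer: True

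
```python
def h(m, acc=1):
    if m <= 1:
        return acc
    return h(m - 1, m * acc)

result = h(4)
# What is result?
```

Accumulator trace (n, acc): (4, 1) -> (3, 4) -> (2, 12) -> (1, 24) -> return 24

Answer: 24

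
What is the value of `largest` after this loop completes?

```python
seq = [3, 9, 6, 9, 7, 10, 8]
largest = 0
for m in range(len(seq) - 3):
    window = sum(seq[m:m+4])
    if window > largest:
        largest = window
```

Max sum of 4-element window in [3, 9, 6, 9, 7, 10, 8]
`largest` takes the values: 0 → 27 → 31 → 32 → 34

Answer: 34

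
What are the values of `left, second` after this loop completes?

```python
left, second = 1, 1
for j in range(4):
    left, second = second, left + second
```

Fibonacci: after 4 iterations
`left, second` takes the values: (1, 1) → (1, 2) → (2, 3) → (3, 5) → (5, 8)

Answer: 5, 8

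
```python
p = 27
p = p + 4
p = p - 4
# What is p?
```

Trace:
`p = 27` → p = 27
`p = p + 4` → p = 31
`p = p - 4` → p = 27
So p = 27

Answer: 27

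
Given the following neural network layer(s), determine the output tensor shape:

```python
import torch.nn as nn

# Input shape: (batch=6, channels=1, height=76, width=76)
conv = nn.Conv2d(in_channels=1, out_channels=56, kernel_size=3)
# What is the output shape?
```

Input: (6, 1, 76, 76) -> Output: (6, 56, 74, 74)

Answer: (6, 56, 74, 74)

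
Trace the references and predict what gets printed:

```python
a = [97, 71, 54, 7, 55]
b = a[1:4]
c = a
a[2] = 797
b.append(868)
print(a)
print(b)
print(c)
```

Key concept: slice vs alias.
Step by step:
`a = [97, 71, 54, 7, 55]` → a = [97, 71, 54, 7, 55]
`b = a[1:4]` → b = [71, 54, 7]
`c = a` → c = [97, 71, 54, 7, 55] (same object as a)
`a[2] = 797` → a = [97, 71, 797, 7, 55] (same object as c); c = [97, 71, 797, 7, 55] (same object as a)
`b.append(868)` → b = [71, 54, 7, 868]
`print(a)` → prints [97, 71, 797, 7, 55]
`print(b)` → prints [71, 54, 7, 868]
`print(c)` → prints [97, 71, 797, 7, 55]

Answer:
[97, 71, 797, 7, 55]
[71, 54, 7, 868]
[97, 71, 797, 7, 55]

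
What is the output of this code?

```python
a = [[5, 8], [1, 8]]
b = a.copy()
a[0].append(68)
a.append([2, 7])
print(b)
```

Key concept: shallow copy with nested lists.
Step by step:
`a = [[5, 8], [1, 8]]` → a = [[5, 8], [1, 8]]
`b = a.copy()` → b = [[5, 8], [1, 8]]
`a[0].append(68)` → a = [[5, 8, 68], [1, 8]]; b = [[5, 8, 68], [1, 8]]
`a.append([2, 7])` → a = [[5, 8, 68], [1, 8], [2, 7]]
`print(b)` → prints [[5, 8, 68], [1, 8]]

Answer: [[5, 8, 68], [1, 8]]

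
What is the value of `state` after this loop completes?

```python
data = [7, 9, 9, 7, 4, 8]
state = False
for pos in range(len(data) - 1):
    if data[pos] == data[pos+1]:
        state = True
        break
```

Check consecutive duplicates in [7, 9, 9, 7, 4, 8]
`state` takes the values: False → True

Answer: True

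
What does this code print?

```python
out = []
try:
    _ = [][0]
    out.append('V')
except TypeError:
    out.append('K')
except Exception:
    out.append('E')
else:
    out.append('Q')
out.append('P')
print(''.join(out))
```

Execution trace: 'E' (except Exception) → 'P' (after the try/except). Output: EP

Answer: EP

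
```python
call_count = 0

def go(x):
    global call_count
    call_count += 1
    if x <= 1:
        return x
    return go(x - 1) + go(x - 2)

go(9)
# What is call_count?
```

Calls(x) = 1 + Calls(x-1) + Calls(x-2); Calls(0)=Calls(1)=1. For x=9 this gives 109.

Answer: 109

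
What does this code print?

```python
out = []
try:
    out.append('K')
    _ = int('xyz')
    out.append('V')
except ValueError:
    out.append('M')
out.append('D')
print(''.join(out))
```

Execution trace: 'K' (try body) → 'M' (except ValueError) → 'D' (after the try/except). Output: KMD

Answer: KMD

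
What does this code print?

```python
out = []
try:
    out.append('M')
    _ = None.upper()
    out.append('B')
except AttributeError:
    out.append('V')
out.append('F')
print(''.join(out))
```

Execution trace: 'M' (try body) → 'V' (except AttributeError) → 'F' (after the try/except). Output: MVF

Answer: MVF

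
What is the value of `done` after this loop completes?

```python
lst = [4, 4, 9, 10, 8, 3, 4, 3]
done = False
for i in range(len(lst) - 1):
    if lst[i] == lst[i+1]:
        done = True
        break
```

Check consecutive duplicates in [4, 4, 9, 10, 8, 3, 4, 3]
`done` takes the values: False → True

Answer: True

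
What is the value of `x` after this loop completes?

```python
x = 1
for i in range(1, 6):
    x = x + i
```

Start at 1, add 1 through 5
`x` takes the values: 1 → 2 → 4 → 7 → 11 → 16

Answer: 16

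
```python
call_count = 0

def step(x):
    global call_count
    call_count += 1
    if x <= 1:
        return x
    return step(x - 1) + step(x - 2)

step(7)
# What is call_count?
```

Calls(x) = 1 + Calls(x-1) + Calls(x-2); Calls(0)=Calls(1)=1. For x=7 this gives 41.

Answer: 41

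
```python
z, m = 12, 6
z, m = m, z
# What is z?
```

Trace:
`z, m = 12, 6` → z = 12; m = 6
`z, m = m, z` → z = 6; m = 12
So z = 6

Answer: 6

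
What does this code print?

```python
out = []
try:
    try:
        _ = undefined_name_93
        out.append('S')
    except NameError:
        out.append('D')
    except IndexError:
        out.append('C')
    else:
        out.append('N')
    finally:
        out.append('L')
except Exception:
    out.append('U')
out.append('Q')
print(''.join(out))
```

Execution trace: 'D' (inner except NameError) → 'L' (inner finally) → 'Q' (after the try/except). Output: DLQ

Answer: DLQ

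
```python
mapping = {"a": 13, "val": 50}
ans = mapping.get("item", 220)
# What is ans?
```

Trace:
`mapping = {"a": 13, "val": 50}` → mapping = {'a': 13, 'val': 50}
`ans = mapping.get("item", 220)` → ans = 220
So ans = 220

Answer: 220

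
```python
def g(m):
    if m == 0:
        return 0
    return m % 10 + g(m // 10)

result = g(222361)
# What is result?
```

Sum of digits of 222361: 1 + 6 + 3 + 2 + 2 + 2 = 16

Answer: 16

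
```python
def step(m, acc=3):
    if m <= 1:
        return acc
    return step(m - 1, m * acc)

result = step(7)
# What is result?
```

Accumulator trace (n, acc): (7, 3) -> (6, 21) -> (5, 126) -> (4, 630) -> (3, 2520) -> (2, 7560) -> (1, 15120) -> return 15120

Answer: 15120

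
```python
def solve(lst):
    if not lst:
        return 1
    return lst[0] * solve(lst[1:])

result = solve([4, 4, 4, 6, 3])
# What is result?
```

Product over [4, 4, 4, 6, 3] = 4 * 4 * 4 * 6 * 3 = 1152

Answer: 1152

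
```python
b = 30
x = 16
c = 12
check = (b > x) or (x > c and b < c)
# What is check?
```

Trace:
`b = 30` → b = 30
`x = 16` → x = 16
`c = 12` → c = 12
`check = (b > x) or (x > c and b < c)` → check = True
So check = True

Answer: True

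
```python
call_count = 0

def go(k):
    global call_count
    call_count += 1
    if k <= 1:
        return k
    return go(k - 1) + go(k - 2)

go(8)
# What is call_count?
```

Calls(k) = 1 + Calls(k-1) + Calls(k-2); Calls(0)=Calls(1)=1. For k=8 this gives 67.

Answer: 67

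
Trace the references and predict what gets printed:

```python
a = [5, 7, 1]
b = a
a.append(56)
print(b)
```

Key concept: basic list aliasing.
Step by step:
`a = [5, 7, 1]` → a = [5, 7, 1]
`b = a` → b = [5, 7, 1] (same object as a)
`a.append(56)` → a = [5, 7, 1, 56] (same object as b); b = [5, 7, 1, 56] (same object as a)
`print(b)` → prints [5, 7, 1, 56]

Answer: [5, 7, 1, 56]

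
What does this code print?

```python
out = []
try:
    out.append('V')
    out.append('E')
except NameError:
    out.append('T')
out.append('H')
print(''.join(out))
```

Execution trace: 'V' (try body) → 'E' (try body, no exception) → 'H' (after the try/except). Output: VEH

Answer: VEH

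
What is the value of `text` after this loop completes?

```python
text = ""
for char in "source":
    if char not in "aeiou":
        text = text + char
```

Remove vowels from 'source'
`text` takes the values: "" → "s" → "sr" → "src"

Answer: "src"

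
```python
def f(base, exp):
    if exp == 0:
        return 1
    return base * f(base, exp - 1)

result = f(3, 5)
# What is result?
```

f(3, 5) = 3 * 3 * 3 * 3 * 3 = 243

Answer: 243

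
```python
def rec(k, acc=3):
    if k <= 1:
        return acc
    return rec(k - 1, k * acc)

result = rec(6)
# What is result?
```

Accumulator trace (n, acc): (6, 3) -> (5, 18) -> (4, 90) -> (3, 360) -> (2, 1080) -> (1, 2160) -> return 2160

Answer: 2160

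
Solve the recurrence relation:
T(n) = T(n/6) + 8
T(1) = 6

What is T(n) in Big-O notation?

Each step divides n by 6 and adds 8. After log_6(n) steps we reach T(1)=6. So T(n) = 8·log_6(n) + 6 = O(log n).

Answer: O(log n)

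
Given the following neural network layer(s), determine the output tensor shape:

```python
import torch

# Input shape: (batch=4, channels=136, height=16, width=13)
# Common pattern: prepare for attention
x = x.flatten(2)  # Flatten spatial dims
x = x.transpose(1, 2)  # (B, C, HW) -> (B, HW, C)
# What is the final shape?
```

Input: (4, 136, 16, 13) -> after flatten(2): (4, 136, 208) -> Output: (4, 208, 136)

Answer: (4, 208, 136)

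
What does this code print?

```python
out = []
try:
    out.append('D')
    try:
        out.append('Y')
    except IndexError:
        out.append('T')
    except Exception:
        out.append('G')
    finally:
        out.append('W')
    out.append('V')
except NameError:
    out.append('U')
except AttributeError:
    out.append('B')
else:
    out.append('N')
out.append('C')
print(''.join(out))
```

Execution trace: 'D' (try body) → 'Y' (inner try body, no exception) → 'W' (inner finally) → 'V' (try body, no exception) → 'N' (else) → 'C' (after the try/except). Output: DYWVNC

Answer: DYWVNC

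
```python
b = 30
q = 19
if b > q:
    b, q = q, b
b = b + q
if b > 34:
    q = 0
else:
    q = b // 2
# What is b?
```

Trace:
`b = 30` → b = 30
`q = 19` → q = 19
`if b > q: ...` → b > q is True → b = 19; q = 30
`b = b + q` → b = 49
`if b > 34: ...` → b > 34 is True → q = 0
So b = 49

Answer: 49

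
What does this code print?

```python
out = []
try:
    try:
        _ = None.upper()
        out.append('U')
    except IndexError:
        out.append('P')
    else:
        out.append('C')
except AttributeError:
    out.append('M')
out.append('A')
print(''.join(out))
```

Execution trace: 'M' (outer except AttributeError) → 'A' (after the try/except). Output: MA

Answer: MA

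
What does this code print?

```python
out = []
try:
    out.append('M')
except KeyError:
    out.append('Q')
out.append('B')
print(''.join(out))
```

Execution trace: 'M' (try body, no exception) → 'B' (after the try/except). Output: MB

Answer: MB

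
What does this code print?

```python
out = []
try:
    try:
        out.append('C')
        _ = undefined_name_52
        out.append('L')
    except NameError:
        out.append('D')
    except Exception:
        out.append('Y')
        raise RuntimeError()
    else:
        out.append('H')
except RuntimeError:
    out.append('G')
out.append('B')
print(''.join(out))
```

Execution trace: 'C' (inner try body) → 'D' (inner except NameError) → 'B' (after the try/except). Output: CDB

Answer: CDB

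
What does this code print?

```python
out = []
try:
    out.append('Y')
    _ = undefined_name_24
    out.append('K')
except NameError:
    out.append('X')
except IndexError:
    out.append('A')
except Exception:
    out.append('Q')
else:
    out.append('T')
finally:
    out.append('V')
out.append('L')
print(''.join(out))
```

Execution trace: 'Y' (try body) → 'X' (except NameError) → 'V' (finally) → 'L' (after the try/except). Output: YXVL

Answer: YXVL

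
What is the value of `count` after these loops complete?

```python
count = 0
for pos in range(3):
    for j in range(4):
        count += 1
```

3 * 4 = 12
`count` takes the values: 0 → 1 → 2 → 3 → 4 → 5 → 6 → 7 → 8 → 9 → 10 → 11 → 12

Answer: 12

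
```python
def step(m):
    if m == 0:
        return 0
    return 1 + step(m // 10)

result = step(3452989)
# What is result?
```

Count of digits of 3452989: 7

Answer: 7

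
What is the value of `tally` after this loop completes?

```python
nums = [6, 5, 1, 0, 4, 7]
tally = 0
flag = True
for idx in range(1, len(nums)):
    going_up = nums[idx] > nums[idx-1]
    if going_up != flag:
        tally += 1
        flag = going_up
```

Count direction changes in [6, 5, 1, 0, 4, 7]
`tally` takes the values: 0 → 1 → 2

Answer: 2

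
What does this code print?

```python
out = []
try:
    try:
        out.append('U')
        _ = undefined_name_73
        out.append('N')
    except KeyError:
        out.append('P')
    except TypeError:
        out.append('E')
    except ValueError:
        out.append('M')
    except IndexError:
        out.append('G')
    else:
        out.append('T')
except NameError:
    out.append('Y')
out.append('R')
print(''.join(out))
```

Execution trace: 'U' (try body) → 'Y' (outer except NameError) → 'R' (after the try/except). Output: UYR

Answer: UYR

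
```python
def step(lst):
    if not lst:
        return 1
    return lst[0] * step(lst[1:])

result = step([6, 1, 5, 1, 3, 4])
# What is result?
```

Product over [6, 1, 5, 1, 3, 4] = 6 * 1 * 5 * 1 * 3 * 4 = 360

Answer: 360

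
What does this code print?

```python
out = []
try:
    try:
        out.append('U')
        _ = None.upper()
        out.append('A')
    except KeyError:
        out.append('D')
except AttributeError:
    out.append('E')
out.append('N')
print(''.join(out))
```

Execution trace: 'U' (try body) → 'E' (outer except AttributeError) → 'N' (after the try/except). Output: UEN

Answer: UEN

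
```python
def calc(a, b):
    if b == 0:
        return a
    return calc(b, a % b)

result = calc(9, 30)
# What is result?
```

calc(9, 30) -> calc(30, 9) -> calc(9, 3) -> calc(3, 0) -> 3

Answer: 3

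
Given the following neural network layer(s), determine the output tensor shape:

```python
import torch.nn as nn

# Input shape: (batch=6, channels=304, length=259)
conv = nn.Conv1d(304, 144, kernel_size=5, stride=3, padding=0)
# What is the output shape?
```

Input: (6, 304, 259) -> Output: (6, 144, 85)

Answer: (6, 144, 85)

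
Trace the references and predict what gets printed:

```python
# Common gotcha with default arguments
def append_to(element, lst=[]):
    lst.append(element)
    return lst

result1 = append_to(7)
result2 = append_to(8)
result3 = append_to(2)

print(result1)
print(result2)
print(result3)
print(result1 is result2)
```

Key concept: mutable default argument gotcha.
Step by step:
`result1 = append_to(7)` → result1 = [7]
`result2 = append_to(8)` → result1 = [7, 8] (same object as result2); result2 = [7, 8] (same object as result1)
`result3 = append_to(2)` → result1 = [7, 8, 2] (same object as result2, result3); result2 = [7, 8, 2] (same object as result1, result3); result3 = [7, 8, 2] (same object as result1, result2)
`print(result1)` → prints [7, 8, 2]
`print(result2)` → prints [7, 8, 2]
`print(result3)` → prints [7, 8, 2]
`print(result1 is result2)` → prints True

Answer:
[7, 8, 2]
[7, 8, 2]
[7, 8, 2]
True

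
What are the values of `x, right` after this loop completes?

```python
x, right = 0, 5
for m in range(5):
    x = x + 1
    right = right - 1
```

x goes 0→5, right goes 5→0
`x, right` takes the values: (0, 5) → (1, 5) → (1, 4) → (2, 4) → (2, 3) → (3, 3) → (3, 2) → (4, 2) → (4, 1) → (5, 1) → (5, 0)

Answer: 5, 0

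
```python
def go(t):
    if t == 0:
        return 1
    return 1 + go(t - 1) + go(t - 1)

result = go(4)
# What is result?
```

go(t) = 1 + 2·go(t-1), go(0)=1. Closed form: (1+1)·2^4 - 1 = 31.

Answer: 31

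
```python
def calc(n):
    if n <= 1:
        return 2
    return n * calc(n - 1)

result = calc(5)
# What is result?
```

calc(5) = 5 * 4 * 3 * 2 * 2 = 240

Answer: 240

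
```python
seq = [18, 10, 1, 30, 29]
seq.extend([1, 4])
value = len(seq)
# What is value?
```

Trace:
`seq = [18, 10, 1, 30, 29]` → seq = [18, 10, 1, 30, 29]
`seq.extend([1, 4])` → seq = [18, 10, 1, 30, 29, 1, 4]
`value = len(seq)` → value = 7
So value = 7

Answer: 7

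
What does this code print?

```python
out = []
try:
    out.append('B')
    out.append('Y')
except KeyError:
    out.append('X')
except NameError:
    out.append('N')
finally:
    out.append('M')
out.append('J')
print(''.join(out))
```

Execution trace: 'B' (try body) → 'Y' (try body, no exception) → 'M' (finally) → 'J' (after the try/except). Output: BYMJ

Answer: BYMJ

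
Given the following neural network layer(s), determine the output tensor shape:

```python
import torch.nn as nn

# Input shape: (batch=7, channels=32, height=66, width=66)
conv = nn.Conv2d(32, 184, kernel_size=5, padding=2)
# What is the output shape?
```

Input: (7, 32, 66, 66) -> Output: (7, 184, 66, 66)

Answer: (7, 184, 66, 66)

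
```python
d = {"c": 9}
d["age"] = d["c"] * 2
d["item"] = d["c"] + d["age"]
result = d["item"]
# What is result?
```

Trace:
`d = {"c": 9}` → d = {'c': 9}
`d["age"] = d["c"] * 2` → d = {'c': 9, 'age': 18}
`d["item"] = d["c"] + d["age"]` → d = {'c': 9, 'age': 18, 'item': 27}
`result = d["item"]` → result = 27
So result = 27

Answer: 27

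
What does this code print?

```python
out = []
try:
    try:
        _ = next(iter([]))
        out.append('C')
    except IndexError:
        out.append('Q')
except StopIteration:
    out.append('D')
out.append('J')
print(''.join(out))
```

Execution trace: 'D' (outer except StopIteration) → 'J' (after the try/except). Output: DJ

Answer: DJ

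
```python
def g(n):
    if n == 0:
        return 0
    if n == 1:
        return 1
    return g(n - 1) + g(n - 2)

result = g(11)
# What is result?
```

Build up from base cases: g(0)=0, g(1)=1, g(2)=1, g(3)=2, g(4)=3, g(5)=5, g(6)=8, ..., g(11)=89

Answer: 89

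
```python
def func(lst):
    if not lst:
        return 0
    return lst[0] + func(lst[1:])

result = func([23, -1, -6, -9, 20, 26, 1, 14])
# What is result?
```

23 + (-1) + (-6) + (-9) + 20 + 26 + 1 + 14 + 0 = 68

Answer: 68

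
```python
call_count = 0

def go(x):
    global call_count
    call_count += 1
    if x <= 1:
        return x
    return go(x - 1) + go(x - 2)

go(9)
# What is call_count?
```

Calls(x) = 1 + Calls(x-1) + Calls(x-2); Calls(0)=Calls(1)=1. For x=9 this gives 109.

Answer: 109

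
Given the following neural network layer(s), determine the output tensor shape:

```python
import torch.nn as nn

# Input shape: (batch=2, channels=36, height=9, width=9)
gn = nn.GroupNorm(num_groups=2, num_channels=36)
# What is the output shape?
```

Input: (2, 36, 9, 9) -> Output: (2, 36, 9, 9)

Answer: (2, 36, 9, 9)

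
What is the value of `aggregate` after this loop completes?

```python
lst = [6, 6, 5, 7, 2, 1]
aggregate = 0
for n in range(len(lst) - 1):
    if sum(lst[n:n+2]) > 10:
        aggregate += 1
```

Count windows with sum > 10
`aggregate` takes the values: 0 → 1 → 2 → 3

Answer: 3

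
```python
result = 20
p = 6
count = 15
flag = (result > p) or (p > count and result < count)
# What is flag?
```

Trace:
`result = 20` → result = 20
`p = 6` → p = 6
`count = 15` → count = 15
`flag = (result > p) or (p > count and result < count)` → flag = True
So flag = True

Answer: True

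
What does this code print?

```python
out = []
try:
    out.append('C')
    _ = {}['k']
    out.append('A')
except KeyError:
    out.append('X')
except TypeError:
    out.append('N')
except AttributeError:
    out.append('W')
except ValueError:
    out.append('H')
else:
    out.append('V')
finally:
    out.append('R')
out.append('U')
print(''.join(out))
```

Execution trace: 'C' (try body) → 'X' (except KeyError) → 'R' (finally) → 'U' (after the try/except). Output: CXRU

Answer: CXRU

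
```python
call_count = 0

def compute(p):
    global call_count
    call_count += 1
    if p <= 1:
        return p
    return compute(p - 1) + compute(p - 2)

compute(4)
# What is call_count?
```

Calls(p) = 1 + Calls(p-1) + Calls(p-2); Calls(0)=Calls(1)=1. For p=4 this gives 9.

Answer: 9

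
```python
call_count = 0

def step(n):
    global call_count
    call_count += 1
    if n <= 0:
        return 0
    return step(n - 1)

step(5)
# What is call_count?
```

Linear recursion stepping by 1: 6 calls from n=5 down to ≤0.

Answer: 6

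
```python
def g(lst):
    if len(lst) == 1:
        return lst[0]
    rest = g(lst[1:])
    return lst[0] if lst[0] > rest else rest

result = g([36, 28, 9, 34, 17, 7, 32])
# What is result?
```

Recursive max over [36, 28, 9, 34, 17, 7, 32] = 36

Answer: 36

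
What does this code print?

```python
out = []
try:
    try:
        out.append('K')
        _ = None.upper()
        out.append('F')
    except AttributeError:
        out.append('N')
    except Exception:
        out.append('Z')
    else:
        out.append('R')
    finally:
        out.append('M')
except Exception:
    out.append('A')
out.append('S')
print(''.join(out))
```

Execution trace: 'K' (inner try body) → 'N' (inner except AttributeError) → 'M' (inner finally) → 'S' (after the try/except). Output: KNMS

Answer: KNMS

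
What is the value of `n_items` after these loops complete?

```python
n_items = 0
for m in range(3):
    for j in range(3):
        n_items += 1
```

3 * 3 = 9
`n_items` takes the values: 0 → 1 → 2 → 3 → 4 → 5 → 6 → 7 → 8 → 9

Answer: 9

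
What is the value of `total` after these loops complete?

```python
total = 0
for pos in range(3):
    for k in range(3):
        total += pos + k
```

Sum of all pos+k for pos,k in 3x3
`total` takes the values: 0 → 1 → 3 → 4 → 6 → 9 → 11 → 14 → 18

Answer: 18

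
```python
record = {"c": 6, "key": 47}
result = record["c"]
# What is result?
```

Trace:
`record = {"c": 6, "key": 47}` → record = {'c': 6, 'key': 47}
`result = record["c"]` → result = 6
So result = 6

Answer: 6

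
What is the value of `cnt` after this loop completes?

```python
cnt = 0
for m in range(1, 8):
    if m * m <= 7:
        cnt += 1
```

Count numbers where m² ≤ 7
`cnt` takes the values: 0 → 1 → 2

Answer: 2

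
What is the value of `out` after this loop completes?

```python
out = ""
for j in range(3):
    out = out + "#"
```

Repeat '#' 3 times
`out` takes the values: "" → "#" → "##" → "###"

Answer: "###"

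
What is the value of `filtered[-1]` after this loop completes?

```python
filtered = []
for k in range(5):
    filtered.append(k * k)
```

Last element of squares 0 to 4
`filtered` takes the values: [] → [0] → [0, 1] → [0, 1, 4] → [0, 1, 4, 9] → [0, 1, 4, 9, 16]
So `filtered[-1]` = 16

Answer: 16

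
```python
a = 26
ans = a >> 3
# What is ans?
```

Trace:
`a = 26` → a = 26
`ans = a >> 3` → ans = 3
So ans = 3

Answer: 3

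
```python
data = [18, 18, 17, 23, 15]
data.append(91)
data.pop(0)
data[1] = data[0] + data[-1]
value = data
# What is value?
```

Trace:
`data = [18, 18, 17, 23, 15]` → data = [18, 18, 17, 23, 15]
`data.append(91)` → data = [18, 18, 17, 23, 15, 91]
`data.pop(0)` → data = [18, 17, 23, 15, 91]
`data[1] = data[0] + data[-1]` → data = [18, 109, 23, 15, 91]
`value = data` → value = [18, 109, 23, 15, 91]
So value = [18, 109, 23, 15, 91]

Answer: [18, 109, 23, 15, 91]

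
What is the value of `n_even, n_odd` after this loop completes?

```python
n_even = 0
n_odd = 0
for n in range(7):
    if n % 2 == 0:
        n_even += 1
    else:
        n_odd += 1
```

Count evens and odds in range(7)
`n_even, n_odd` takes the values: (0, 0) → (1, 0) → (1, 1) → (2, 1) → (2, 2) → (3, 2) → (3, 3) → (4, 3)

Answer: 4, 3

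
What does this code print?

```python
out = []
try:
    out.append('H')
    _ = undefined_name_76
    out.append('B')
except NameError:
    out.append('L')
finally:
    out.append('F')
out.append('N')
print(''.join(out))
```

Execution trace: 'H' (try body) → 'L' (except NameError) → 'F' (finally) → 'N' (after the try/except). Output: HLFN

Answer: HLFN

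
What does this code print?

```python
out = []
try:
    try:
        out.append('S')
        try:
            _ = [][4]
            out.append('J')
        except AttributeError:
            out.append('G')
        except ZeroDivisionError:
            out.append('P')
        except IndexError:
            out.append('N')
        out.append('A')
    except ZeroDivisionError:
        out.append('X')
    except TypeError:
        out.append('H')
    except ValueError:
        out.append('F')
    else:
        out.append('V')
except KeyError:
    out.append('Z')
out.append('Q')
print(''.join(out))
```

Execution trace: 'S' (try body) → 'N' (inner except IndexError) → 'A' (try body, no exception) → 'V' (else) → 'Q' (after the try/except). Output: SNAVQ

Answer: SNAVQ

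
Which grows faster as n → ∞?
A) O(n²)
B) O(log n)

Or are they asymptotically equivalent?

O(n²) vs O(log n): Higher order terms dominate.

Answer: A) O(n²) grows faster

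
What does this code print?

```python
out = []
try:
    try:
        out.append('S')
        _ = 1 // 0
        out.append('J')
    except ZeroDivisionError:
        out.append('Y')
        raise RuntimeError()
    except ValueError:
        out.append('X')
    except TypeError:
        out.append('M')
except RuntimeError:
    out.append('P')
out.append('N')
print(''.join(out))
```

Execution trace: 'S' (inner try body) → 'Y' (inner except ZeroDivisionError) → 'P' (outer except RuntimeError) → 'N' (after the try/except). Output: SYPN

Answer: SYPN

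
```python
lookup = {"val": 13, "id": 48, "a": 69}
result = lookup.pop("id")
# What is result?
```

Trace:
`lookup = {"val": 13, "id": 48, "a": 69}` → lookup = {'val': 13, 'id': 48, 'a': 69}
`result = lookup.pop("id")` → lookup = {'val': 13, 'a': 69}; result = 48
So result = 48

Answer: 48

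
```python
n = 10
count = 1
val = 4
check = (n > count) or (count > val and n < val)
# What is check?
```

Trace:
`n = 10` → n = 10
`count = 1` → count = 1
`val = 4` → val = 4
`check = (n > count) or (count > val and n < val)` → check = True
So check = True

Answer: True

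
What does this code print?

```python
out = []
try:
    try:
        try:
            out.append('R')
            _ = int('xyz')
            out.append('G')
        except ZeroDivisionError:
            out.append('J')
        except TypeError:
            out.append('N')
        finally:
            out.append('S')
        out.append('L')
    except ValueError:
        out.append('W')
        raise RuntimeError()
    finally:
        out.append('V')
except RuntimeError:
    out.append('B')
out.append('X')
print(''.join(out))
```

Execution trace: 'R' (inner try body) → 'S' (inner finally) → 'W' (except ValueError) → 'V' (finally) → 'B' (outer except RuntimeError) → 'X' (after the try/except). Output: RSWVBX

Answer: RSWVBX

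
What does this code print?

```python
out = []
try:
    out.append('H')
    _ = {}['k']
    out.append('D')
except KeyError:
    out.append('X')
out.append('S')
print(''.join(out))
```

Execution trace: 'H' (try body) → 'X' (except KeyError) → 'S' (after the try/except). Output: HXS

Answer: HXS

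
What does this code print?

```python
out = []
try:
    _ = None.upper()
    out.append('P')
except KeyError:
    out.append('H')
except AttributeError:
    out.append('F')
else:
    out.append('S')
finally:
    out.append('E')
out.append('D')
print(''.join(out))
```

Execution trace: 'F' (except AttributeError) → 'E' (finally) → 'D' (after the try/except). Output: FED

Answer: FED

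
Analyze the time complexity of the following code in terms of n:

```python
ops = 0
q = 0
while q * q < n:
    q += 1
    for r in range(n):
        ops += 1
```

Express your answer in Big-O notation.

Each loop level contributes: √n × n. Multiplying the contributions gives O(n√n).

Answer: O(n√n)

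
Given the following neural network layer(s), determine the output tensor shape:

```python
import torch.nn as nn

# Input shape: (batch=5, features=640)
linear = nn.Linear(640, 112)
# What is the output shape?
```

Input: (5, 640) -> Output: (5, 112)

Answer: (5, 112)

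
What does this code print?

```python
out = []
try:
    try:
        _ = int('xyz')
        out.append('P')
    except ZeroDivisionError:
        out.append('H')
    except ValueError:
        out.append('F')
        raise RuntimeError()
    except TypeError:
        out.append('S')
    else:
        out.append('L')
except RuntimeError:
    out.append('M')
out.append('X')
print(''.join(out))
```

Execution trace: 'F' (inner except ValueError) → 'M' (outer except RuntimeError) → 'X' (after the try/except). Output: FMX

Answer: FMX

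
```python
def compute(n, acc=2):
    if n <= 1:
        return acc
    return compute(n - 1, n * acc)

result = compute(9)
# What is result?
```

Accumulator trace (n, acc): (9, 2) -> (8, 18) -> (7, 144) -> (6, 1008) -> (5, 6048) -> (4, 30240) -> (3, 120960) -> (2, 362880) -> (1, 725760) -> return 725760

Answer: 725760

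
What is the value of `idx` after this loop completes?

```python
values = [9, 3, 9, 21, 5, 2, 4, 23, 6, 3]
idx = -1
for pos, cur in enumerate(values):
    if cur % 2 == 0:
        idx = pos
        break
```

First even number index in [9, 3, 9, 21, 5, 2, 4, 23, 6, 3]
`idx` takes the values: -1 → 5

Answer: 5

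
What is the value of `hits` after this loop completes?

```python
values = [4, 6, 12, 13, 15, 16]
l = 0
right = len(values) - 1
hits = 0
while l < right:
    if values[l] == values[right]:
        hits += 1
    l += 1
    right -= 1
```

Count matching pairs from ends
`hits` takes the values: 0

Answer: 0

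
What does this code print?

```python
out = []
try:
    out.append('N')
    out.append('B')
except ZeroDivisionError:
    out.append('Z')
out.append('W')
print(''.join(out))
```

Execution trace: 'N' (try body) → 'B' (try body, no exception) → 'W' (after the try/except). Output: NBW

Answer: NBW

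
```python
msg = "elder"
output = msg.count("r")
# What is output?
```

Trace:
`msg = "elder"` → msg = 'elder'
`output = msg.count("r")` → output = 1
So output = 1

Answer: 1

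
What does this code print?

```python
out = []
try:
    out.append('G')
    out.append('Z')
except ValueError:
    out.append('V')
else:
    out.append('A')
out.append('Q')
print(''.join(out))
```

Execution trace: 'G' (try body) → 'Z' (try body, no exception) → 'A' (else) → 'Q' (after the try/except). Output: GZAQ

Answer: GZAQ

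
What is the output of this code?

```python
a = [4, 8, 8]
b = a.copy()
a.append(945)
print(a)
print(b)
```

Key concept: list.copy() creates independent copy.
Step by step:
`a = [4, 8, 8]` → a = [4, 8, 8]
`b = a.copy()` → b = [4, 8, 8]
`a.append(945)` → a = [4, 8, 8, 945]
`print(a)` → prints [4, 8, 8, 945]
`print(b)` → prints [4, 8, 8]

Answer:
[4, 8, 8, 945]
[4, 8, 8]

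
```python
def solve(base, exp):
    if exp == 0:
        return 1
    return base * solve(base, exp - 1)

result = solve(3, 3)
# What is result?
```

solve(3, 3) = 3 * 3 * 3 = 27

Answer: 27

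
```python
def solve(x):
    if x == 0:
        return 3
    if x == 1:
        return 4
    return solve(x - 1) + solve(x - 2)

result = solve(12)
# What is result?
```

Build up from base cases: solve(0)=3, solve(1)=4, solve(2)=7, solve(3)=11, solve(4)=18, solve(5)=29, solve(6)=47, ..., solve(12)=843

Answer: 843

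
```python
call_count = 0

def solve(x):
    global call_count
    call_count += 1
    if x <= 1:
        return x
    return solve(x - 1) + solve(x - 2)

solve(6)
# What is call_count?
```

Calls(x) = 1 + Calls(x-1) + Calls(x-2); Calls(0)=Calls(1)=1. For x=6 this gives 25.

Answer: 25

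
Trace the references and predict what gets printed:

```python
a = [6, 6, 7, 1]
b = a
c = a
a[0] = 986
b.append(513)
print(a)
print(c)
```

Key concept: multiple aliases.
Step by step:
`a = [6, 6, 7, 1]` → a = [6, 6, 7, 1]
`b = a` → b = [6, 6, 7, 1] (same object as a)
`c = a` → c = [6, 6, 7, 1] (same object as a, b)
`a[0] = 986` → a = [986, 6, 7, 1] (same object as b, c); b = [986, 6, 7, 1] (same object as a, c); c = [986, 6, 7, 1] (same object as a, b)
`b.append(513)` → a = [986, 6, 7, 1, 513] (same object as b, c); b = [986, 6, 7, 1, 513] (same object as a, c); c = [986, 6, 7, 1, 513] (same object as a, b)
`print(a)` → prints [986, 6, 7, 1, 513]
`print(c)` → prints [986, 6, 7, 1, 513]

Answer:
[986, 6, 7, 1, 513]
[986, 6, 7, 1, 513]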